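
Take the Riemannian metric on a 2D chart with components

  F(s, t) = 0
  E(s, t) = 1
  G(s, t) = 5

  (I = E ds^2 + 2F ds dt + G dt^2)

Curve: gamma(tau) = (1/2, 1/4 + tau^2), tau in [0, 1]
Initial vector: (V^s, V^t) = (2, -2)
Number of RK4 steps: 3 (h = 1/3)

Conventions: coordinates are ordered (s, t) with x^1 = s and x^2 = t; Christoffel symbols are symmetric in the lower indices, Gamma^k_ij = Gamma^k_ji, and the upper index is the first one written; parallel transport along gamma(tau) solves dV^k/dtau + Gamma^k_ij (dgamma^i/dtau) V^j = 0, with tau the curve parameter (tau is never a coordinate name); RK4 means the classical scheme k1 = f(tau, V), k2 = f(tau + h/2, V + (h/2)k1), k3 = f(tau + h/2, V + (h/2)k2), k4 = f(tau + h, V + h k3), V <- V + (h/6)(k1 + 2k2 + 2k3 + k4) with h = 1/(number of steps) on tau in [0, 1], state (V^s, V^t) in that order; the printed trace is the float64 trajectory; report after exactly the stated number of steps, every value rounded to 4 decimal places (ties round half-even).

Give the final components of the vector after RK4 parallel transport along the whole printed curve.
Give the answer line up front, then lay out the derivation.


Answer: V^s = 2.0000, V^t = -2.0000

gamma'(tau) = (0, 2*tau); f(tau, V)^k = -Gamma^k_ij(gamma(tau)) gamma'^i(tau) V^j; h = 1/3; intermediate values shown to 6 dp
curve data and Christoffel symbols at the stage parameters:
  tau = 0.000000: gamma = (0.500000, 0.250000), gamma' = (0.000000, 0.000000); Gamma_sss = 0.000000, Gamma_sst = 0.000000, Gamma_stt = 0.000000, Gamma_tss = 0.000000, Gamma_tst = 0.000000, Gamma_ttt = 0.000000
  tau = 0.166667: gamma = (0.500000, 0.277778), gamma' = (0.000000, 0.333333); Gamma_sss = 0.000000, Gamma_sst = 0.000000, Gamma_stt = 0.000000, Gamma_tss = 0.000000, Gamma_tst = 0.000000, Gamma_ttt = 0.000000
  tau = 0.333333: gamma = (0.500000, 0.361111), gamma' = (0.000000, 0.666667); Gamma_sss = 0.000000, Gamma_sst = 0.000000, Gamma_stt = 0.000000, Gamma_tss = 0.000000, Gamma_tst = 0.000000, Gamma_ttt = 0.000000
  tau = 0.500000: gamma = (0.500000, 0.500000), gamma' = (0.000000, 1.000000); Gamma_sss = 0.000000, Gamma_sst = 0.000000, Gamma_stt = 0.000000, Gamma_tss = 0.000000, Gamma_tst = 0.000000, Gamma_ttt = 0.000000
  tau = 0.666667: gamma = (0.500000, 0.694444), gamma' = (0.000000, 1.333333); Gamma_sss = 0.000000, Gamma_sst = 0.000000, Gamma_stt = 0.000000, Gamma_tss = 0.000000, Gamma_tst = 0.000000, Gamma_ttt = 0.000000
  tau = 0.833333: gamma = (0.500000, 0.944444), gamma' = (0.000000, 1.666667); Gamma_sss = 0.000000, Gamma_sst = 0.000000, Gamma_stt = 0.000000, Gamma_tss = 0.000000, Gamma_tst = 0.000000, Gamma_ttt = 0.000000
  tau = 1.000000: gamma = (0.500000, 1.250000), gamma' = (0.000000, 2.000000); Gamma_sss = 0.000000, Gamma_sst = 0.000000, Gamma_stt = 0.000000, Gamma_tss = 0.000000, Gamma_tst = 0.000000, Gamma_ttt = 0.000000
step 0: V^s = 2.0000, V^t = -2.0000
step 1: k1 = (0.000000, 0.000000), k2 = (0.000000, 0.000000), k3 = (0.000000, 0.000000), k4 = (0.000000, 0.000000); V <- V + (h/6)(k1 + 2k2 + 2k3 + k4): V^s = 2.0000, V^t = -2.0000
step 2: k1 = (0.000000, 0.000000), k2 = (0.000000, 0.000000), k3 = (0.000000, 0.000000), k4 = (0.000000, 0.000000); V <- V + (h/6)(k1 + 2k2 + 2k3 + k4): V^s = 2.0000, V^t = -2.0000
step 3: k1 = (0.000000, 0.000000), k2 = (0.000000, 0.000000), k3 = (0.000000, 0.000000), k4 = (0.000000, 0.000000); V <- V + (h/6)(k1 + 2k2 + 2k3 + k4): V^s = 2.0000, V^t = -2.0000


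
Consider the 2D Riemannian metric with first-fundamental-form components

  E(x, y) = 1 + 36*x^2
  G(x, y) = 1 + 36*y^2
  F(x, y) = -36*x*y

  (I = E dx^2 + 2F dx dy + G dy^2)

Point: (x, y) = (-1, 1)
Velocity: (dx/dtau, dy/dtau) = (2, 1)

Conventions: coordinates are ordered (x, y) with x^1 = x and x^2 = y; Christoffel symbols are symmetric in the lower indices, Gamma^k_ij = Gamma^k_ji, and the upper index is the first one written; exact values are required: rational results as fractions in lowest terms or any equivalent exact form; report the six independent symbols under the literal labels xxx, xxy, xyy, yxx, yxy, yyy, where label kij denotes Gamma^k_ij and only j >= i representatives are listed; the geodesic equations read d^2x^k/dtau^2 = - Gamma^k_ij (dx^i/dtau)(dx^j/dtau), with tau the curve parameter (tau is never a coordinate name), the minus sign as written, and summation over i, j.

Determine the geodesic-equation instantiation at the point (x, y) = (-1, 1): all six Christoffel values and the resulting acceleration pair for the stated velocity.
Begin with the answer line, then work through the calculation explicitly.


Answer: Gamma_xxx = -36/73, Gamma_xxy = 0, Gamma_xyy = 36/73, Gamma_yxx = -36/73, Gamma_yxy = 0, Gamma_yyy = 36/73; accelerations (d^2x/dtau^2, d^2y/dtau^2) = (108/73, 108/73)

E = 37, F = 36, G = 37 at the point
E_x = -72, E_y = 0, F_x = -36, F_y = 36, G_x = 0, G_y = 72
EG - F^2 = 73;  g^inv = (1/73) * [[37, -36], [-36, 37]]
first-kind symbols [ij,l] = (1/2)(d_i g_jl + d_j g_il - d_l g_ij): [xx,x] = E_x/2 = -36, [xx,y] = F_x - E_y/2 = -36, [xy,x] = E_y/2 = 0, [xy,y] = G_x/2 = 0, [yy,x] = F_y - G_x/2 = 36, [yy,y] = G_y/2 = 36
Gamma^x_ij = (G*[ij,x] - F*[ij,y])/(EG - F^2), Gamma^y_ij = (E*[ij,y] - F*[ij,x])/(EG - F^2)
Gamma_xxx = -36/73, Gamma_xxy = 0, Gamma_xyy = 36/73, Gamma_yxx = -36/73, Gamma_yxy = 0, Gamma_yyy = 36/73
d^2x/dtau^2 = -(Gamma_xxx*(2)^2 + 2*Gamma_xxy*(2)*(1) + Gamma_xyy*(1)^2) = 108/73
d^2y/dtau^2 = -(Gamma_yxx*(2)^2 + 2*Gamma_yxy*(2)*(1) + Gamma_yyy*(1)^2) = 108/73


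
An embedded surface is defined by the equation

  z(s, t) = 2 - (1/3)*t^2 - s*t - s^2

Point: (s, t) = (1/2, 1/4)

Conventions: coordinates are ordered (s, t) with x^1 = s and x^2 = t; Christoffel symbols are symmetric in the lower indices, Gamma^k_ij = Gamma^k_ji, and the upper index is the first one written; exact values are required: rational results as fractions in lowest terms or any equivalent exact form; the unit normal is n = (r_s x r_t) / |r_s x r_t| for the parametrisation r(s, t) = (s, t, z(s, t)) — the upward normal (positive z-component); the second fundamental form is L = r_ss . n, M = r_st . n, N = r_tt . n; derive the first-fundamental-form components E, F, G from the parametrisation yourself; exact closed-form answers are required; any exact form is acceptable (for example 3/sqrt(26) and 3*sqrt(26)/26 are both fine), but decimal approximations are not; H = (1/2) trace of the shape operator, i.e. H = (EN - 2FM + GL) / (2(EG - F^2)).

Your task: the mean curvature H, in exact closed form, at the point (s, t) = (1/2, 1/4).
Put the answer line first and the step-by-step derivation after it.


Answer: H = -2532*sqrt(433)/187489

z_s = -5/4, z_t = -2/3, z_ss = -2, z_st = -1, z_tt = -2/3
E = 41/16, F = 5/6, G = 13/9; answer radicand W^2 = 433/144
unnormalised second-form numerators: l = -2, m = -1, n = -2/3; L = l/sqrt(433/144), and similarly M = m/sqrt(W^2), N = n/sqrt(W^2)
H = (E*n - 2*F*m + G*l) / (2*(EG - F^2)*sqrt(W^2)); E*n - 2*F*m + G*l = -211/72, EG - F^2 = 433/144, so H = (-211/433)/sqrt(433/144)


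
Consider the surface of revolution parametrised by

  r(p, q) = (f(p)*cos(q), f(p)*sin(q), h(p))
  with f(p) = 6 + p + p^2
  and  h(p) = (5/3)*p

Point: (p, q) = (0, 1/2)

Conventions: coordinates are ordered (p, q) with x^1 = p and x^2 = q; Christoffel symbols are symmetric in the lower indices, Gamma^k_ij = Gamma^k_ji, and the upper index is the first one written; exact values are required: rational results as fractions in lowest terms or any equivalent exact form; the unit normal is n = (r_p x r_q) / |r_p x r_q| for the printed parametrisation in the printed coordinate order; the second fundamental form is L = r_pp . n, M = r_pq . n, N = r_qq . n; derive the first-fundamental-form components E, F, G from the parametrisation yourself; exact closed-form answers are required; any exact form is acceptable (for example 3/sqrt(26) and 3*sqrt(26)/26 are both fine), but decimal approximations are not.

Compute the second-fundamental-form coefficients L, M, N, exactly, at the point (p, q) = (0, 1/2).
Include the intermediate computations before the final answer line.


f = 6, f' = 1, f'' = 2, h' = 5/3, h'' = 0
E = 34/9, F = 0, G = 36; answer radicand W^2 = 34/9
unnormalised second-form numerators: l = -10/3, m = 0, n = 10; L = l/sqrt(34/9), and similarly M = m/sqrt(W^2), N = n/sqrt(W^2)

Answer: L = -5*sqrt(34)/17, M = 0, N = 15*sqrt(34)/17


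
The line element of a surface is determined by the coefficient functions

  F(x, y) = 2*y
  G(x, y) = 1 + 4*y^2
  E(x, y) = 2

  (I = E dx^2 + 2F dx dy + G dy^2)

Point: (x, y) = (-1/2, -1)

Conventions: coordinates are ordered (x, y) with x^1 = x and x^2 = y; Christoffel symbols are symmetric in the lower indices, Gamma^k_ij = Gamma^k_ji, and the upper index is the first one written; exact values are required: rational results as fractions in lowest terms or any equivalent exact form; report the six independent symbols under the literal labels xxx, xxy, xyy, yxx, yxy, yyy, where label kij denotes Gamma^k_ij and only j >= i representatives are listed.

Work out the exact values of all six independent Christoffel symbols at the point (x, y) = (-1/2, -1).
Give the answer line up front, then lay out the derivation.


Answer: Gamma_xxx = 0, Gamma_xxy = 0, Gamma_xyy = 1/3, Gamma_yxx = 0, Gamma_yxy = 0, Gamma_yyy = -2/3

E = 2, F = -2, G = 5 at the point
E_x = 0, E_y = 0, F_x = 0, F_y = 2, G_x = 0, G_y = -8
EG - F^2 = 6;  g^inv = (1/6) * [[5, 2], [2, 2]]
first-kind symbols [ij,l] = (1/2)(d_i g_jl + d_j g_il - d_l g_ij): [xx,x] = E_x/2 = 0, [xx,y] = F_x - E_y/2 = 0, [xy,x] = E_y/2 = 0, [xy,y] = G_x/2 = 0, [yy,x] = F_y - G_x/2 = 2, [yy,y] = G_y/2 = -4
Gamma^x_ij = (G*[ij,x] - F*[ij,y])/(EG - F^2), Gamma^y_ij = (E*[ij,y] - F*[ij,x])/(EG - F^2)


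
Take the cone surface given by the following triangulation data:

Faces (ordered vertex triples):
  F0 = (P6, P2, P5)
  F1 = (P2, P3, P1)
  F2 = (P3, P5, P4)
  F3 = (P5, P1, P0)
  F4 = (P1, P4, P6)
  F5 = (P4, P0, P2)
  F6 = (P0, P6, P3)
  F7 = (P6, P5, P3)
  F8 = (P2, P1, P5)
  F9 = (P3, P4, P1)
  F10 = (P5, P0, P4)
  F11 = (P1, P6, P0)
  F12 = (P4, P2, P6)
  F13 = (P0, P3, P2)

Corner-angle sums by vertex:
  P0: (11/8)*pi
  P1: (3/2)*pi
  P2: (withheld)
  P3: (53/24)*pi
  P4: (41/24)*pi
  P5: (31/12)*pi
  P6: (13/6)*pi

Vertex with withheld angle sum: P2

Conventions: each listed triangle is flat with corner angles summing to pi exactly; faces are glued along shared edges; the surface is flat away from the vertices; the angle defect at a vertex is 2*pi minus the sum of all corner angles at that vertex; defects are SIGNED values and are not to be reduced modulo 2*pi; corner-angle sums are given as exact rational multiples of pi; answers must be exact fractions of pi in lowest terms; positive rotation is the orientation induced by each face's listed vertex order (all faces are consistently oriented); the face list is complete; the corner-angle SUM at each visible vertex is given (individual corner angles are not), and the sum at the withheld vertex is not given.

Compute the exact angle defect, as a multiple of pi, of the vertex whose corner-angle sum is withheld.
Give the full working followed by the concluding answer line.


V = 7, E = 21, F = 14; chi = V - E + F = 0
Gauss-Bonnet: total defect = 2*pi*chi = 0; visible defects sum to (11/24)*pi

Answer: defect(P2) = (-11/24)*pi


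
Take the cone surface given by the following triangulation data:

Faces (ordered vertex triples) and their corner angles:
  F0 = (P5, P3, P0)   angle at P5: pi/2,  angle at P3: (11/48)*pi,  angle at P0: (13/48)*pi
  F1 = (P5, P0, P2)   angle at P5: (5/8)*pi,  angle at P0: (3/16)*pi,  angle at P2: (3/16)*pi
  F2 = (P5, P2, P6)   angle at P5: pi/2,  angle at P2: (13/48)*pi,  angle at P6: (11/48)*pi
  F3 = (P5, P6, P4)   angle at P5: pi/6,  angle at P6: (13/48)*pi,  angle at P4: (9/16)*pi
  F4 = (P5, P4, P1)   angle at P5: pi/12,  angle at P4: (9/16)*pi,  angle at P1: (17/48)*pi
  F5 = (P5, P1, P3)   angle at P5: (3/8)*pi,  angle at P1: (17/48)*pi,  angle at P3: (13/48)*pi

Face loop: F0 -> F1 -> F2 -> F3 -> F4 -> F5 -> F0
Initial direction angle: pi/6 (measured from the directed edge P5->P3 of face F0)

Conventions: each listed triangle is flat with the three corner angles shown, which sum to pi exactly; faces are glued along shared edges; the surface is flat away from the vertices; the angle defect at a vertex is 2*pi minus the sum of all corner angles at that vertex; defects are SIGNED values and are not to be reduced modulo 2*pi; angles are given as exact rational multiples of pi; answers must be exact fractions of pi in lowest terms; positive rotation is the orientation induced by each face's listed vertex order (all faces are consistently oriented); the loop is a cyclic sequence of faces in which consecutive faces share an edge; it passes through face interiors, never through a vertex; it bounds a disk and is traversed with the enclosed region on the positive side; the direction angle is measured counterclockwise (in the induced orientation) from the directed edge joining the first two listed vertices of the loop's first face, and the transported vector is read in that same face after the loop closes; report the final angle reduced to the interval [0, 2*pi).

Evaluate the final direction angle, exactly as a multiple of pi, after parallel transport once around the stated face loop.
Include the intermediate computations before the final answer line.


enclosed vertex P5: corner angles sum to (9/4)*pi, defect = 2*pi - (9/4)*pi = -pi/4
transport around the loop rotates by the sum of enclosed defects; add to the initial angle mod 2*pi
final angle = pi/6 - pi/4 = (23/12)*pi (mod 2*pi)

Answer: final direction angle = (23/12)*pi


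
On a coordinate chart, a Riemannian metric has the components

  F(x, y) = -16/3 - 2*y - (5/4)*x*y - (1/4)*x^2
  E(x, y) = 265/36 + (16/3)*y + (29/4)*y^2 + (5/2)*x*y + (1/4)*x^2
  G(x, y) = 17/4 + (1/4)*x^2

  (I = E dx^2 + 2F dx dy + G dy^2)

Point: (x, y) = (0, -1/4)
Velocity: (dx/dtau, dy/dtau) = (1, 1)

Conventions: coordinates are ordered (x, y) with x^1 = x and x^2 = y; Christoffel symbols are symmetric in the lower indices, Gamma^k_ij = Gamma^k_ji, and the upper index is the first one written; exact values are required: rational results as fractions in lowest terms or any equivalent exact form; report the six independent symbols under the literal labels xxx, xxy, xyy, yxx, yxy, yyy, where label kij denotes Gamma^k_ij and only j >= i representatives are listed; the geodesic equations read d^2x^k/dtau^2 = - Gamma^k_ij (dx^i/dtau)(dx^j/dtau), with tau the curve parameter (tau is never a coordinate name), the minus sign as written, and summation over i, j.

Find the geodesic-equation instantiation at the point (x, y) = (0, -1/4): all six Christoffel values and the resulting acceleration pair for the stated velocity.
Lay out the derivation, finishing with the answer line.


E = 3733/576, F = -29/6, G = 17/4 at the point
E_x = -5/8, E_y = 41/24, F_x = 5/16, F_y = -2, G_x = 0, G_y = 0
EG - F^2 = 9637/2304;  g^inv = (2304/9637) * [[17/4, 29/6], [29/6, 3733/576]]
first-kind symbols [ij,l] = (1/2)(d_i g_jl + d_j g_il - d_l g_ij): [xx,x] = E_x/2 = -5/16, [xx,y] = F_x - E_y/2 = -13/24, [xy,x] = E_y/2 = 41/48, [xy,y] = G_x/2 = 0, [yy,x] = F_y - G_x/2 = -2, [yy,y] = G_y/2 = 0
Gamma^x_ij = (G*[ij,x] - F*[ij,y])/(EG - F^2), Gamma^y_ij = (E*[ij,y] - F*[ij,x])/(EG - F^2)
Gamma_xxx = -9092/9637, Gamma_xxy = 8364/9637, Gamma_xyy = -19584/9637, Gamma_yxx = -69409/57822, Gamma_yxy = 9512/9637, Gamma_yyy = -22272/9637
d^2x/dtau^2 = -(Gamma_xxx*(1)^2 + 2*Gamma_xxy*(1)*(1) + Gamma_xyy*(1)^2) = 11948/9637
d^2y/dtau^2 = -(Gamma_yxx*(1)^2 + 2*Gamma_yxy*(1)*(1) + Gamma_yyy*(1)^2) = 88897/57822

Answer: Gamma_xxx = -9092/9637, Gamma_xxy = 8364/9637, Gamma_xyy = -19584/9637, Gamma_yxx = -69409/57822, Gamma_yxy = 9512/9637, Gamma_yyy = -22272/9637; accelerations (d^2x/dtau^2, d^2y/dtau^2) = (11948/9637, 88897/57822)


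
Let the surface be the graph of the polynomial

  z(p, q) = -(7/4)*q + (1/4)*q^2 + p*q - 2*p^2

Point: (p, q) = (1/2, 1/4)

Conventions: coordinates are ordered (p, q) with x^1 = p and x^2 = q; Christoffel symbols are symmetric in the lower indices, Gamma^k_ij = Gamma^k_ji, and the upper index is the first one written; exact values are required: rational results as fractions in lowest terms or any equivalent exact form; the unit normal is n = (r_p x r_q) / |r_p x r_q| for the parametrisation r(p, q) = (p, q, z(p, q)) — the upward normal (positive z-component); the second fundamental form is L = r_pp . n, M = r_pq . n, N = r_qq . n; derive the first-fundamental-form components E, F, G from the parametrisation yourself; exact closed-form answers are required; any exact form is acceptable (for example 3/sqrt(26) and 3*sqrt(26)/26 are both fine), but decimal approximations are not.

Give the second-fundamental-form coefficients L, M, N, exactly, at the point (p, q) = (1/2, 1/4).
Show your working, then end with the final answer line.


z_p = -7/4, z_q = -9/8, z_pp = -4, z_pq = 1, z_qq = 1/2
E = 65/16, F = 63/32, G = 145/64; answer radicand W^2 = 341/64
unnormalised second-form numerators: l = -4, m = 1, n = 1/2; L = l/sqrt(341/64), and similarly M = m/sqrt(W^2), N = n/sqrt(W^2)

Answer: L = -32*sqrt(341)/341, M = 8*sqrt(341)/341, N = 4*sqrt(341)/341


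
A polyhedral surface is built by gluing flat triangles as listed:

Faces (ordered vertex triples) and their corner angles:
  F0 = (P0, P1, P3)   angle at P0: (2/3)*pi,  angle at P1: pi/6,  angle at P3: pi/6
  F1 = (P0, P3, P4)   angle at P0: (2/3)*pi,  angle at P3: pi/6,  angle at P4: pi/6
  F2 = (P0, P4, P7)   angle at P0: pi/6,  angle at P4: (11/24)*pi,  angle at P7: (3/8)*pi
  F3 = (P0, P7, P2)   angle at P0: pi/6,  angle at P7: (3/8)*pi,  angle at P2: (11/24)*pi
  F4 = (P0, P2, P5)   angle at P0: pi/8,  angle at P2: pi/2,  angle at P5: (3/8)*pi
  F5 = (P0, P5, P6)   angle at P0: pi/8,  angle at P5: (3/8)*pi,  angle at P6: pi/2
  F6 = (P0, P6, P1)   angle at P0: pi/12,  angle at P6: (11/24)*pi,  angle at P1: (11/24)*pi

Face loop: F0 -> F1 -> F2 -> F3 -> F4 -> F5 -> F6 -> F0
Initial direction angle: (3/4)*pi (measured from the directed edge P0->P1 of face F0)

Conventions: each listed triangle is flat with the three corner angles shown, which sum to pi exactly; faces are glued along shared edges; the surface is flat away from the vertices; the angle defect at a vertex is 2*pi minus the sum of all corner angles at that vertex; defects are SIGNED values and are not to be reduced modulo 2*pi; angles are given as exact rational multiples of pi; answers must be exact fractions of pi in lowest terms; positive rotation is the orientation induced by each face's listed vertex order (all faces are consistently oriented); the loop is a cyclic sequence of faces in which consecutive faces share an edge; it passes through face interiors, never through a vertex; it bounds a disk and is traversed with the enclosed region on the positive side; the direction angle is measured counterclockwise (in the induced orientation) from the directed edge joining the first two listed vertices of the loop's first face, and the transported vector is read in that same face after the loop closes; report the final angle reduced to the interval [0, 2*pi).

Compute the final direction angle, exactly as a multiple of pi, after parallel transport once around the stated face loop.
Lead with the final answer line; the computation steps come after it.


Answer: final direction angle = (3/4)*pi

enclosed vertex P0: corner angles sum to 2*pi, defect = 2*pi - 2*pi = 0
holonomy = initial angle + sum of enclosed defects (mod 2*pi), positive in the induced orientation
final angle = (3/4)*pi + 0 = (3/4)*pi (mod 2*pi)


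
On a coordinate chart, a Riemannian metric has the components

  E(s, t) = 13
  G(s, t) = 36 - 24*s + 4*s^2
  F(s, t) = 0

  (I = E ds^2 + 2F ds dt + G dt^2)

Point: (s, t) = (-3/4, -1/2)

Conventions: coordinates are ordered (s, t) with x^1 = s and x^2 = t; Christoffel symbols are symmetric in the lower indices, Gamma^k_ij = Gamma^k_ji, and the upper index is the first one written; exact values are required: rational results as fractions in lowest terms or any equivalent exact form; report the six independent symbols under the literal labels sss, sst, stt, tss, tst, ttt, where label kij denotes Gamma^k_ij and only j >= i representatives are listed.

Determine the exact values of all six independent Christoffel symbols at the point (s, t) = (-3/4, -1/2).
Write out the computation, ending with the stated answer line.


E = 13, F = 0, G = 225/4 at the point
E_s = 0, E_t = 0, F_s = 0, F_t = 0, G_s = -30, G_t = 0
EG - F^2 = 2925/4;  g^inv = (4/2925) * [[225/4, 0], [0, 13]]
first-kind symbols [ij,l] = (1/2)(d_i g_jl + d_j g_il - d_l g_ij): [ss,s] = E_s/2 = 0, [ss,t] = F_s - E_t/2 = 0, [st,s] = E_t/2 = 0, [st,t] = G_s/2 = -15, [tt,s] = F_t - G_s/2 = 15, [tt,t] = G_t/2 = 0
Gamma^s_ij = (G*[ij,s] - F*[ij,t])/(EG - F^2), Gamma^t_ij = (E*[ij,t] - F*[ij,s])/(EG - F^2)

Answer: Gamma_sss = 0, Gamma_sst = 0, Gamma_stt = 15/13, Gamma_tss = 0, Gamma_tst = -4/15, Gamma_ttt = 0


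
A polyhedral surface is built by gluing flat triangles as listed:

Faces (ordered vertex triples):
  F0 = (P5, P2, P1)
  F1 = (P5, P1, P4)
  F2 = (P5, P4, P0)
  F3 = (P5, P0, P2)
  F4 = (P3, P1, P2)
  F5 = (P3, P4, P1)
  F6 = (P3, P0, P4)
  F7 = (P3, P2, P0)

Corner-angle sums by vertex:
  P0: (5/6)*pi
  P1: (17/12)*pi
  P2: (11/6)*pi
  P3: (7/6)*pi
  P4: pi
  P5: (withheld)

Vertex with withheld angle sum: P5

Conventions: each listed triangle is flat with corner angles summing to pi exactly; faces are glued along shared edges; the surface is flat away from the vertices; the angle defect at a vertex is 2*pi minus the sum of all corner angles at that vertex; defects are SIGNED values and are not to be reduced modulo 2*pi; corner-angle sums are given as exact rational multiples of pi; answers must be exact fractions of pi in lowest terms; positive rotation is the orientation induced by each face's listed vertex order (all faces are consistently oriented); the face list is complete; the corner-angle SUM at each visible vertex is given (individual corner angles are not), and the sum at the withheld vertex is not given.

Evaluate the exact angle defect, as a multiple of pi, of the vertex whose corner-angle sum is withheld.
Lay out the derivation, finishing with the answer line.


V = 6, E = 12, F = 8; chi = V - E + F = 2
Gauss-Bonnet: total defect = 2*pi*chi = 4*pi; visible defects sum to (15/4)*pi

Answer: defect(P5) = pi/4


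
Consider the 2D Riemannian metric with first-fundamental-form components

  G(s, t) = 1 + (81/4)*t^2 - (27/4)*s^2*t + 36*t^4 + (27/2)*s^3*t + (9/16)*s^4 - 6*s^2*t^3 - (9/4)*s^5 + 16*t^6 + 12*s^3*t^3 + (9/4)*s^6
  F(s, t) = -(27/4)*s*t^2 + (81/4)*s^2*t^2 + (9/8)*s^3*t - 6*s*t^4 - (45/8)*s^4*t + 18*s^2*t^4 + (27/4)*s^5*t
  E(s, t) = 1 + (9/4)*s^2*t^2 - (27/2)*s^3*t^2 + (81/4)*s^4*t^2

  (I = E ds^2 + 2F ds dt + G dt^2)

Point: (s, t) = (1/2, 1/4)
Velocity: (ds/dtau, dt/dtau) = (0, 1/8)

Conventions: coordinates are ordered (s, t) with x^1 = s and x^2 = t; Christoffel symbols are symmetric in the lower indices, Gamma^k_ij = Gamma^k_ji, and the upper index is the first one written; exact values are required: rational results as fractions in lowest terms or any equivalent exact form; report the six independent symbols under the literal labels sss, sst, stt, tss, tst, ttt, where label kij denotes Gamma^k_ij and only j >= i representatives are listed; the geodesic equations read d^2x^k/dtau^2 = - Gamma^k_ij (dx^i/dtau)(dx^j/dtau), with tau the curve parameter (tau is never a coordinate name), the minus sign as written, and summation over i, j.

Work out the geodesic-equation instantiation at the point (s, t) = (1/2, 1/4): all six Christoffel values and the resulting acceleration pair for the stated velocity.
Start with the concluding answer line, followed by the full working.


Answer: Gamma_sss = 72/2477, Gamma_sst = 36/2477, Gamma_stt = 504/2477, Gamma_tss = 912/2477, Gamma_tst = 456/2477, Gamma_ttt = 6384/2477; accelerations (d^2s/dtau^2, d^2t/dtau^2) = (-63/19816, -399/9908)

E = 1033/1024, F = 57/512, G = 617/256 at the point
E_s = 9/64, E_t = 9/128, F_s = 237/256, F_t = 15/16, G_s = 57/64, G_t = 399/32
EG - F^2 = 2477/1024;  g^inv = (1024/2477) * [[617/256, -57/512], [-57/512, 1033/1024]]
first-kind symbols [ij,l] = (1/2)(d_i g_jl + d_j g_il - d_l g_ij): [ss,s] = E_s/2 = 9/128, [ss,t] = F_s - E_t/2 = 57/64, [st,s] = E_t/2 = 9/256, [st,t] = G_s/2 = 57/128, [tt,s] = F_t - G_s/2 = 63/128, [tt,t] = G_t/2 = 399/64
Gamma^s_ij = (G*[ij,s] - F*[ij,t])/(EG - F^2), Gamma^t_ij = (E*[ij,t] - F*[ij,s])/(EG - F^2)
Gamma_sss = 72/2477, Gamma_sst = 36/2477, Gamma_stt = 504/2477, Gamma_tss = 912/2477, Gamma_tst = 456/2477, Gamma_ttt = 6384/2477
d^2s/dtau^2 = -(Gamma_sss*(0)^2 + 2*Gamma_sst*(0)*(1/8) + Gamma_stt*(1/8)^2) = -63/19816
d^2t/dtau^2 = -(Gamma_tss*(0)^2 + 2*Gamma_tst*(0)*(1/8) + Gamma_ttt*(1/8)^2) = -399/9908


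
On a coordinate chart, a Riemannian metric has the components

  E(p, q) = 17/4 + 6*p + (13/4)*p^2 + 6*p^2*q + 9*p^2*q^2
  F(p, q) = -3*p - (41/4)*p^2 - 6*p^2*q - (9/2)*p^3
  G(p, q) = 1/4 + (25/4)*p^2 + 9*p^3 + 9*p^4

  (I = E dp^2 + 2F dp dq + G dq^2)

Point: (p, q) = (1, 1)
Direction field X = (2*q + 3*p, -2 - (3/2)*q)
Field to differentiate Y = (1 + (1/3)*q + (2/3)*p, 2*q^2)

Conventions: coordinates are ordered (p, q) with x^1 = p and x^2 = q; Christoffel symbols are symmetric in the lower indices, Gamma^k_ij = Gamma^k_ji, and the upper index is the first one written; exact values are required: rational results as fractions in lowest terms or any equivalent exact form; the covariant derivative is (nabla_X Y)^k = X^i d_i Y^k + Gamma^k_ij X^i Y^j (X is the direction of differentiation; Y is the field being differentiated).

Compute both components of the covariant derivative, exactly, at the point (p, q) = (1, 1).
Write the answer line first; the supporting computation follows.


Answer: (nabla_X Y)^p = 200093/12882, (nabla_X Y)^q = -2409/113

E = 57/2, F = -95/4, G = 49/2 at the point
E_p = 85/2, E_q = 24, F_p = -49, F_q = -6, G_p = 151/2, G_q = 0
EG - F^2 = 2147/16;  g^inv = (16/2147) * [[49/2, 95/4], [95/4, 57/2]]
first-kind symbols [ij,l] = (1/2)(d_i g_jl + d_j g_il - d_l g_ij): [pp,p] = E_p/2 = 85/4, [pp,q] = F_p - E_q/2 = -61, [pq,p] = E_q/2 = 12, [pq,q] = G_p/2 = 151/4, [qq,p] = F_q - G_p/2 = -175/4, [qq,q] = G_q/2 = 0
Gamma^p_ij = (G*[ij,p] - F*[ij,q])/(EG - F^2), Gamma^q_ij = (E*[ij,q] - F*[ij,p])/(EG - F^2)
Gamma_ppp = -14850/2147, Gamma_ppq = 19049/2147, Gamma_pqq = -17150/2147, Gamma_qpp = -1039/113, Gamma_qpq = 1146/113, Gamma_qqq = -875/113
X = (5, -7/2), Y = (2, 2) at the point


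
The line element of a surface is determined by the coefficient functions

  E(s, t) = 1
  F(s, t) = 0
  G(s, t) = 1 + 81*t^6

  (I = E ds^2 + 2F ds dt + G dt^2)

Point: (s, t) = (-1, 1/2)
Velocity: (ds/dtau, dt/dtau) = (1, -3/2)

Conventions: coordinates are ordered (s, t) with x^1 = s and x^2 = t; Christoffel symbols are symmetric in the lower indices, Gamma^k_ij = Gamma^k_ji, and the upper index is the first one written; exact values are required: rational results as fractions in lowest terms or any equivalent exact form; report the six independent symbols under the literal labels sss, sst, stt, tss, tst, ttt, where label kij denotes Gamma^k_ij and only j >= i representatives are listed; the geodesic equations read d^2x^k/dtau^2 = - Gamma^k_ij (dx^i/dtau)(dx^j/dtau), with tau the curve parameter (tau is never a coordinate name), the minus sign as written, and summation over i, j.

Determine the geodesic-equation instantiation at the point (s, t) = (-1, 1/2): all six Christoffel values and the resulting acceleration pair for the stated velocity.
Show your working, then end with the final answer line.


E = 1, F = 0, G = 145/64 at the point
E_s = 0, E_t = 0, F_s = 0, F_t = 0, G_s = 0, G_t = 243/16
EG - F^2 = 145/64;  g^inv = (64/145) * [[145/64, 0], [0, 1]]
first-kind symbols [ij,l] = (1/2)(d_i g_jl + d_j g_il - d_l g_ij): [ss,s] = E_s/2 = 0, [ss,t] = F_s - E_t/2 = 0, [st,s] = E_t/2 = 0, [st,t] = G_s/2 = 0, [tt,s] = F_t - G_s/2 = 0, [tt,t] = G_t/2 = 243/32
Gamma^s_ij = (G*[ij,s] - F*[ij,t])/(EG - F^2), Gamma^t_ij = (E*[ij,t] - F*[ij,s])/(EG - F^2)
Gamma_sss = 0, Gamma_sst = 0, Gamma_stt = 0, Gamma_tss = 0, Gamma_tst = 0, Gamma_ttt = 486/145
d^2s/dtau^2 = -(Gamma_sss*(1)^2 + 2*Gamma_sst*(1)*(-3/2) + Gamma_stt*(-3/2)^2) = 0
d^2t/dtau^2 = -(Gamma_tss*(1)^2 + 2*Gamma_tst*(1)*(-3/2) + Gamma_ttt*(-3/2)^2) = -2187/290

Answer: Gamma_sss = 0, Gamma_sst = 0, Gamma_stt = 0, Gamma_tss = 0, Gamma_tst = 0, Gamma_ttt = 486/145; accelerations (d^2s/dtau^2, d^2t/dtau^2) = (0, -2187/290)


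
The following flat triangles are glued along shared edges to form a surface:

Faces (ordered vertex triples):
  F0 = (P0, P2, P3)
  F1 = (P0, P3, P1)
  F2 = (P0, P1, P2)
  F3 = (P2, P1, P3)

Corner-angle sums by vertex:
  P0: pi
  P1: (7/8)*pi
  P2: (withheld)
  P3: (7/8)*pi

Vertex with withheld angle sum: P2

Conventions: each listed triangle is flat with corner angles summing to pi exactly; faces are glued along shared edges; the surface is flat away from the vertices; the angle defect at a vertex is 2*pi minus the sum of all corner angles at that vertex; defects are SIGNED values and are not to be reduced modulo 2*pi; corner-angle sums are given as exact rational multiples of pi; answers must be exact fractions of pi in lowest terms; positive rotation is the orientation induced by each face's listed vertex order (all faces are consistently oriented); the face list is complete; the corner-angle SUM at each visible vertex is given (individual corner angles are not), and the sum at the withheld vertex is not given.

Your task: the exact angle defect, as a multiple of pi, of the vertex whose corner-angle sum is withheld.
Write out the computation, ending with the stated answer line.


V = 4, E = 6, F = 4; chi = V - E + F = 2
Gauss-Bonnet: total defect = 2*pi*chi = 4*pi; visible defects sum to (13/4)*pi

Answer: defect(P2) = (3/4)*pi


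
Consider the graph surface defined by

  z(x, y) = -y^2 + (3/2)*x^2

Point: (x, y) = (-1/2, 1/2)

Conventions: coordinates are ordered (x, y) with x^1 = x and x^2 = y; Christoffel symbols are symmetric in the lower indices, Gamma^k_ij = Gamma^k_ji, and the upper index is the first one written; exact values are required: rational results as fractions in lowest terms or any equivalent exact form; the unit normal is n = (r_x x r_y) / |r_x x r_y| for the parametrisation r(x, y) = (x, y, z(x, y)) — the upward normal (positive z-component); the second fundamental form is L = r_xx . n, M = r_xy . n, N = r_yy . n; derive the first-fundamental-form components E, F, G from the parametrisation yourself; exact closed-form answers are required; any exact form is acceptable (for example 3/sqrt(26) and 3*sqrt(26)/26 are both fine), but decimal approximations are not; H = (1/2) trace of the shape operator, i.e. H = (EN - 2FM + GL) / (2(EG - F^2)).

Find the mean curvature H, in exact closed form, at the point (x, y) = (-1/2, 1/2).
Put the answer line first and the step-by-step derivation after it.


Answer: H = -2*sqrt(17)/289

z_x = -3/2, z_y = -1, z_xx = 3, z_xy = 0, z_yy = -2
E = 13/4, F = 3/2, G = 2; answer radicand W^2 = 17/4
unnormalised second-form numerators: l = 3, m = 0, n = -2; L = l/sqrt(17/4), and similarly M = m/sqrt(W^2), N = n/sqrt(W^2)
H = (E*n - 2*F*m + G*l) / (2*(EG - F^2)*sqrt(W^2)); E*n - 2*F*m + G*l = -1/2, EG - F^2 = 17/4, so H = (-1/17)/sqrt(17/4)


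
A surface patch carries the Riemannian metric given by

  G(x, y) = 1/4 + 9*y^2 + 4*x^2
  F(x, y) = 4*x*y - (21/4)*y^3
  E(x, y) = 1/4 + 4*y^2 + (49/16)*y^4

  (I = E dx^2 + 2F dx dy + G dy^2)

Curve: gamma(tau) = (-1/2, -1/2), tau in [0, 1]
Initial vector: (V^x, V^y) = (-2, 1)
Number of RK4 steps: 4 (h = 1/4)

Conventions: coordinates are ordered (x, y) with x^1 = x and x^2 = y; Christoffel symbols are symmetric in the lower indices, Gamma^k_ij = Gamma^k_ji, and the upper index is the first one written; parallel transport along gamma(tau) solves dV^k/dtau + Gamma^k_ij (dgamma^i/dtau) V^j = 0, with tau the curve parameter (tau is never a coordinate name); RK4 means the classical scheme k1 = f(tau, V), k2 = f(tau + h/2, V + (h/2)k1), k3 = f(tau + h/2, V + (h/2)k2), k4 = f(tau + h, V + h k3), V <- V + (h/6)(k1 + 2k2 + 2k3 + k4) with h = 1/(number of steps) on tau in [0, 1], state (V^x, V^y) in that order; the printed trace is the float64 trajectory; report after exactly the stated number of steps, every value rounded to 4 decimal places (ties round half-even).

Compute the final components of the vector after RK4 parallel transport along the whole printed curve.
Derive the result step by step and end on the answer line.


gamma'(tau) = (0, 0); f(tau, V)^k = -Gamma^k_ij(gamma(tau)) gamma'^i(tau) V^j; h = 1/4; intermediate values shown to 6 dp
curve data and Christoffel symbols at the stage parameters:
  tau = 0.000000: gamma = (-0.500000, -0.500000), gamma' = (0.000000, 0.000000); Gamma_xxx = -0.550912, Gamma_xxy = -2.766228, Gamma_xyy = -2.749258, Gamma_yxx = 0.479450, Gamma_yxy = 0.737590, Gamma_yyy = 0.015274
  tau = 0.125000: gamma = (-0.500000, -0.500000), gamma' = (0.000000, 0.000000); Gamma_xxx = -0.550912, Gamma_xxy = -2.766228, Gamma_xyy = -2.749258, Gamma_yxx = 0.479450, Gamma_yxy = 0.737590, Gamma_yyy = 0.015274
  tau = 0.250000: gamma = (-0.500000, -0.500000), gamma' = (0.000000, 0.000000); Gamma_xxx = -0.550912, Gamma_xxy = -2.766228, Gamma_xyy = -2.749258, Gamma_yxx = 0.479450, Gamma_yxy = 0.737590, Gamma_yyy = 0.015274
  tau = 0.375000: gamma = (-0.500000, -0.500000), gamma' = (0.000000, 0.000000); Gamma_xxx = -0.550912, Gamma_xxy = -2.766228, Gamma_xyy = -2.749258, Gamma_yxx = 0.479450, Gamma_yxy = 0.737590, Gamma_yyy = 0.015274
  tau = 0.500000: gamma = (-0.500000, -0.500000), gamma' = (0.000000, 0.000000); Gamma_xxx = -0.550912, Gamma_xxy = -2.766228, Gamma_xyy = -2.749258, Gamma_yxx = 0.479450, Gamma_yxy = 0.737590, Gamma_yyy = 0.015274
  tau = 0.625000: gamma = (-0.500000, -0.500000), gamma' = (0.000000, 0.000000); Gamma_xxx = -0.550912, Gamma_xxy = -2.766228, Gamma_xyy = -2.749258, Gamma_yxx = 0.479450, Gamma_yxy = 0.737590, Gamma_yyy = 0.015274
  tau = 0.750000: gamma = (-0.500000, -0.500000), gamma' = (0.000000, 0.000000); Gamma_xxx = -0.550912, Gamma_xxy = -2.766228, Gamma_xyy = -2.749258, Gamma_yxx = 0.479450, Gamma_yxy = 0.737590, Gamma_yyy = 0.015274
  tau = 0.875000: gamma = (-0.500000, -0.500000), gamma' = (0.000000, 0.000000); Gamma_xxx = -0.550912, Gamma_xxy = -2.766228, Gamma_xyy = -2.749258, Gamma_yxx = 0.479450, Gamma_yxy = 0.737590, Gamma_yyy = 0.015274
  tau = 1.000000: gamma = (-0.500000, -0.500000), gamma' = (0.000000, 0.000000); Gamma_xxx = -0.550912, Gamma_xxy = -2.766228, Gamma_xyy = -2.749258, Gamma_yxx = 0.479450, Gamma_yxy = 0.737590, Gamma_yyy = 0.015274
step 0: V^x = -2.0000, V^y = 1.0000
step 1: k1 = (0.000000, 0.000000), k2 = (0.000000, 0.000000), k3 = (0.000000, 0.000000), k4 = (0.000000, 0.000000); V <- V + (h/6)(k1 + 2k2 + 2k3 + k4): V^x = -2.0000, V^y = 1.0000
step 2: k1 = (0.000000, 0.000000), k2 = (0.000000, 0.000000), k3 = (0.000000, 0.000000), k4 = (0.000000, 0.000000); V <- V + (h/6)(k1 + 2k2 + 2k3 + k4): V^x = -2.0000, V^y = 1.0000
step 3: k1 = (0.000000, 0.000000), k2 = (0.000000, 0.000000), k3 = (0.000000, 0.000000), k4 = (0.000000, 0.000000); V <- V + (h/6)(k1 + 2k2 + 2k3 + k4): V^x = -2.0000, V^y = 1.0000
step 4: k1 = (0.000000, 0.000000), k2 = (0.000000, 0.000000), k3 = (0.000000, 0.000000), k4 = (0.000000, 0.000000); V <- V + (h/6)(k1 + 2k2 + 2k3 + k4): V^x = -2.0000, V^y = 1.0000

Answer: V^x = -2.0000, V^y = 1.0000


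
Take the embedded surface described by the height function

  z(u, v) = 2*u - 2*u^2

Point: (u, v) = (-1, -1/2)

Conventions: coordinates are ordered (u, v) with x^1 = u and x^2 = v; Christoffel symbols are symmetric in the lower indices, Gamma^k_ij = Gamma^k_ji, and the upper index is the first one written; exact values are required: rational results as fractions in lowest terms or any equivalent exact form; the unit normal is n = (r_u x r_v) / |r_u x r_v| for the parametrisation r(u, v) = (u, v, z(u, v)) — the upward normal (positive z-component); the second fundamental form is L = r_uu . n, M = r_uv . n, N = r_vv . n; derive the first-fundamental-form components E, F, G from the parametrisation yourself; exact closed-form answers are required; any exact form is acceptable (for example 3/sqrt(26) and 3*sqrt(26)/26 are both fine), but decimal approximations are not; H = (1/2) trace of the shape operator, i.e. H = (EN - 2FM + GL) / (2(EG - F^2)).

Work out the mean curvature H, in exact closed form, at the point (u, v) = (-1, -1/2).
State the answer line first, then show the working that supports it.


Answer: H = -2*sqrt(37)/1369

z_u = 6, z_v = 0, z_uu = -4, z_uv = 0, z_vv = 0
E = 37, F = 0, G = 1; answer radicand W^2 = 37
unnormalised second-form numerators: l = -4, m = 0, n = 0; L = l/sqrt(37), and similarly M = m/sqrt(W^2), N = n/sqrt(W^2)
H = (E*n - 2*F*m + G*l) / (2*(EG - F^2)*sqrt(W^2)); E*n - 2*F*m + G*l = -4, EG - F^2 = 37, so H = (-2/37)/sqrt(37)


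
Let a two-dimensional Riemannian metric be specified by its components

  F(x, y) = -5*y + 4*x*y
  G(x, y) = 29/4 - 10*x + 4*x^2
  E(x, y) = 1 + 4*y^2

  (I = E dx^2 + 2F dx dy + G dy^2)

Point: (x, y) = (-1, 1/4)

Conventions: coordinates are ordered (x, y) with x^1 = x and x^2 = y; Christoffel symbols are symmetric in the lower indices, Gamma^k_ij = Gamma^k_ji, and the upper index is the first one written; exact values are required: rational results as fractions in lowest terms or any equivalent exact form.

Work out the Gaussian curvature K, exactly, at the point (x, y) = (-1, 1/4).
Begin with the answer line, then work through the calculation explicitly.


Answer: K = -16/1849

E = 5/4, F = -9/4, G = 85/4, EG - F^2 = 43/2 at the point
E_x = 0, E_y = 2, F_x = 1, F_y = -9, G_x = -18, G_y = 0
E_yy = 8, F_xy = 4, G_xx = 8
By Brioschi, K is (det M1 - det M2) divided by (EG - F^2) squared.
M1 = [[-E_yy/2 + F_xy - G_xx/2, E_x/2, F_x - E_y/2], [F_y - G_x/2, E, F], [G_y/2, F, G]] = [[-4, 0, 0], [0, 5/4, -9/4], [0, -9/4, 85/4]]; det M1 = -86
M2 = [[0, E_y/2, G_x/2], [E_y/2, E, F], [G_x/2, F, G]] = [[0, 1, -9], [1, 5/4, -9/4], [-9, -9/4, 85/4]]; det M2 = -82
det M1 - det M2 = -4; K = -4 / (43/2)^2 = -16/1849


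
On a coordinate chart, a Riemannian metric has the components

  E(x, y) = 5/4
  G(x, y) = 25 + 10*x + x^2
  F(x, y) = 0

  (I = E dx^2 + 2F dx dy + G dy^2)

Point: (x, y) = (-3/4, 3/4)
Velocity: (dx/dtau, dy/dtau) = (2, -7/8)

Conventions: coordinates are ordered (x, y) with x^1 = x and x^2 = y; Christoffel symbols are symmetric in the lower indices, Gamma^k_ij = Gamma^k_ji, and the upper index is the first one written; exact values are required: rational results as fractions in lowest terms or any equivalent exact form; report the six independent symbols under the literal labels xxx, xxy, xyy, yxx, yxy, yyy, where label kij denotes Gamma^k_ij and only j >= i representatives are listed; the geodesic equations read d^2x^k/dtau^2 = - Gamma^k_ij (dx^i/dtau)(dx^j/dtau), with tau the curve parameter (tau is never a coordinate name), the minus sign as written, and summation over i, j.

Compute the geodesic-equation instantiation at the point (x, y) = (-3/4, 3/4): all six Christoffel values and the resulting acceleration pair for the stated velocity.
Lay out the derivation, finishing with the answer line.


E = 5/4, F = 0, G = 289/16 at the point
E_x = 0, E_y = 0, F_x = 0, F_y = 0, G_x = 17/2, G_y = 0
EG - F^2 = 1445/64;  g^inv = (64/1445) * [[289/16, 0], [0, 5/4]]
first-kind symbols [ij,l] = (1/2)(d_i g_jl + d_j g_il - d_l g_ij): [xx,x] = E_x/2 = 0, [xx,y] = F_x - E_y/2 = 0, [xy,x] = E_y/2 = 0, [xy,y] = G_x/2 = 17/4, [yy,x] = F_y - G_x/2 = -17/4, [yy,y] = G_y/2 = 0
Gamma^x_ij = (G*[ij,x] - F*[ij,y])/(EG - F^2), Gamma^y_ij = (E*[ij,y] - F*[ij,x])/(EG - F^2)
Gamma_xxx = 0, Gamma_xxy = 0, Gamma_xyy = -17/5, Gamma_yxx = 0, Gamma_yxy = 4/17, Gamma_yyy = 0
d^2x/dtau^2 = -(Gamma_xxx*(2)^2 + 2*Gamma_xxy*(2)*(-7/8) + Gamma_xyy*(-7/8)^2) = 833/320
d^2y/dtau^2 = -(Gamma_yxx*(2)^2 + 2*Gamma_yxy*(2)*(-7/8) + Gamma_yyy*(-7/8)^2) = 14/17

Answer: Gamma_xxx = 0, Gamma_xxy = 0, Gamma_xyy = -17/5, Gamma_yxx = 0, Gamma_yxy = 4/17, Gamma_yyy = 0; accelerations (d^2x/dtau^2, d^2y/dtau^2) = (833/320, 14/17)


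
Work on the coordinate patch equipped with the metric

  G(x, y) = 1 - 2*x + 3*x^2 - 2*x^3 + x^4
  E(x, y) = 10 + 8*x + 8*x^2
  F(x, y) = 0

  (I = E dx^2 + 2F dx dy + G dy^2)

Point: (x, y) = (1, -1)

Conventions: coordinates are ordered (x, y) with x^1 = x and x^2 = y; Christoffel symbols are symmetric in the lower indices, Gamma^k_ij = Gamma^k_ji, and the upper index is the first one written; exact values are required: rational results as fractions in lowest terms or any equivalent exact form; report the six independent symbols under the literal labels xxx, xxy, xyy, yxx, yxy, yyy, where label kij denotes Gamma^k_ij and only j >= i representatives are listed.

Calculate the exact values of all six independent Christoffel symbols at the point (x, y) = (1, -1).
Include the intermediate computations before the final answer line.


E = 26, F = 0, G = 1 at the point
E_x = 24, E_y = 0, F_x = 0, F_y = 0, G_x = 2, G_y = 0
EG - F^2 = 26;  g^inv = (1/26) * [[1, 0], [0, 26]]
first-kind symbols [ij,l] = (1/2)(d_i g_jl + d_j g_il - d_l g_ij): [xx,x] = E_x/2 = 12, [xx,y] = F_x - E_y/2 = 0, [xy,x] = E_y/2 = 0, [xy,y] = G_x/2 = 1, [yy,x] = F_y - G_x/2 = -1, [yy,y] = G_y/2 = 0
Gamma^x_ij = (G*[ij,x] - F*[ij,y])/(EG - F^2), Gamma^y_ij = (E*[ij,y] - F*[ij,x])/(EG - F^2)

Answer: Gamma_xxx = 6/13, Gamma_xxy = 0, Gamma_xyy = -1/26, Gamma_yxx = 0, Gamma_yxy = 1, Gamma_yyy = 0
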